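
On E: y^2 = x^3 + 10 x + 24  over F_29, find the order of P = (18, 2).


Compute successive multiples of P until we hit O:
  1P = (18, 2)
  2P = (23, 3)
  3P = (24, 20)
  4P = (25, 6)
  5P = (10, 15)
  6P = (5, 24)
  7P = (2, 20)
  8P = (8, 23)
  ... (continuing to 31P)
  31P = O

ord(P) = 31


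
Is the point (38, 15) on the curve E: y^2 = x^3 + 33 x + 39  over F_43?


Check whether y^2 = x^3 + 33 x + 39 (mod 43) for (x, y) = (38, 15).
LHS: y^2 = 15^2 mod 43 = 10
RHS: x^3 + 33 x + 39 = 38^3 + 33*38 + 39 mod 43 = 7
LHS != RHS

No, not on the curve


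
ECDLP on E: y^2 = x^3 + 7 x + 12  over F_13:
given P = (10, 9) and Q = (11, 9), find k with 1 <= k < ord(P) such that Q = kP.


Enumerate multiples of P until we hit Q = (11, 9):
  1P = (10, 9)
  2P = (7, 1)
  3P = (6, 6)
  4P = (0, 5)
  5P = (12, 11)
  6P = (5, 9)
  7P = (11, 4)
  8P = (4, 0)
  9P = (11, 9)
Match found at i = 9.

k = 9


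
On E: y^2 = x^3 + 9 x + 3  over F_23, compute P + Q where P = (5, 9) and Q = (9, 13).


P != Q, so use the chord formula.
s = (y2 - y1) / (x2 - x1) = (4) / (4) mod 23 = 1
x3 = s^2 - x1 - x2 mod 23 = 1^2 - 5 - 9 = 10
y3 = s (x1 - x3) - y1 mod 23 = 1 * (5 - 10) - 9 = 9

P + Q = (10, 9)


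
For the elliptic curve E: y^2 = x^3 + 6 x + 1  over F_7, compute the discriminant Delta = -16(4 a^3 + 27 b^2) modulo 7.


4 a^3 + 27 b^2 = 4*6^3 + 27*1^2 = 864 + 27 = 891
Delta = -16 * (891) = -14256
Delta mod 7 = 3

Delta = 3 (mod 7)


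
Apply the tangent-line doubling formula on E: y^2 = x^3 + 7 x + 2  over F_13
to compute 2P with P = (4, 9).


Doubling: s = (3 x1^2 + a) / (2 y1)
s = (3*4^2 + 7) / (2*9) mod 13 = 11
x3 = s^2 - 2 x1 mod 13 = 11^2 - 2*4 = 9
y3 = s (x1 - x3) - y1 mod 13 = 11 * (4 - 9) - 9 = 1

2P = (9, 1)


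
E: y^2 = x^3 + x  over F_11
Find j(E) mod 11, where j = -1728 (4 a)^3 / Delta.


Delta = -16(4 a^3 + 27 b^2) mod 11 = 2
-1728 * (4 a)^3 = -1728 * (4*1)^3 mod 11 = 2
j = 2 * 2^(-1) mod 11 = 1

j = 1 (mod 11)


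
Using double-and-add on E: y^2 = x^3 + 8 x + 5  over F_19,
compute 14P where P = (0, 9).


k = 14 = 1110_2 (binary, LSB first: 0111)
Double-and-add from P = (0, 9):
  bit 0 = 0: acc unchanged = O
  bit 1 = 1: acc = O + (7, 9) = (7, 9)
  bit 2 = 1: acc = (7, 9) + (14, 12) = (4, 14)
  bit 3 = 1: acc = (4, 14) + (15, 17) = (4, 5)

14P = (4, 5)


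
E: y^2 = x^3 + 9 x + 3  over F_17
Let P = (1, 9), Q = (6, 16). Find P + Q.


P != Q, so use the chord formula.
s = (y2 - y1) / (x2 - x1) = (7) / (5) mod 17 = 15
x3 = s^2 - x1 - x2 mod 17 = 15^2 - 1 - 6 = 14
y3 = s (x1 - x3) - y1 mod 17 = 15 * (1 - 14) - 9 = 0

P + Q = (14, 0)


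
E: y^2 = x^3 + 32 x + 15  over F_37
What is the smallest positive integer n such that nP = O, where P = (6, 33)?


Compute successive multiples of P until we hit O:
  1P = (6, 33)
  2P = (26, 21)
  3P = (32, 27)
  4P = (10, 22)
  5P = (17, 25)
  6P = (13, 36)
  7P = (28, 21)
  8P = (14, 5)
  ... (continuing to 39P)
  39P = O

ord(P) = 39


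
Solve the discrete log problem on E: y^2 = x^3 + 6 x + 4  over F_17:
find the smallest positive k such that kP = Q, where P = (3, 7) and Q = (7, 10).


Enumerate multiples of P until we hit Q = (7, 10):
  1P = (3, 7)
  2P = (13, 1)
  3P = (0, 15)
  4P = (6, 1)
  5P = (12, 11)
  6P = (15, 16)
  7P = (7, 7)
  8P = (7, 10)
Match found at i = 8.

k = 8


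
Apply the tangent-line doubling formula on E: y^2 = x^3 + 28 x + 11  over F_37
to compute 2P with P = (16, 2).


Doubling: s = (3 x1^2 + a) / (2 y1)
s = (3*16^2 + 28) / (2*2) mod 37 = 14
x3 = s^2 - 2 x1 mod 37 = 14^2 - 2*16 = 16
y3 = s (x1 - x3) - y1 mod 37 = 14 * (16 - 16) - 2 = 35

2P = (16, 35)


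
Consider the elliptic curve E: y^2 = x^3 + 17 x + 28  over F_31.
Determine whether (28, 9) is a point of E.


Check whether y^2 = x^3 + 17 x + 28 (mod 31) for (x, y) = (28, 9).
LHS: y^2 = 9^2 mod 31 = 19
RHS: x^3 + 17 x + 28 = 28^3 + 17*28 + 28 mod 31 = 12
LHS != RHS

No, not on the curve


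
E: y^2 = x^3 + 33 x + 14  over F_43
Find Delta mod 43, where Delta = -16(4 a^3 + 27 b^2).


4 a^3 + 27 b^2 = 4*33^3 + 27*14^2 = 143748 + 5292 = 149040
Delta = -16 * (149040) = -2384640
Delta mod 43 = 11

Delta = 11 (mod 43)


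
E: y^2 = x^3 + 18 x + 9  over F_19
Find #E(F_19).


For each x in F_19, count y with y^2 = x^3 + 18 x + 9 mod 19:
  x = 0: RHS = 9, y in [3, 16]  -> 2 point(s)
  x = 1: RHS = 9, y in [3, 16]  -> 2 point(s)
  x = 8: RHS = 0, y in [0]  -> 1 point(s)
  x = 9: RHS = 7, y in [8, 11]  -> 2 point(s)
  x = 10: RHS = 11, y in [7, 12]  -> 2 point(s)
  x = 15: RHS = 6, y in [5, 14]  -> 2 point(s)
  x = 16: RHS = 4, y in [2, 17]  -> 2 point(s)
  x = 18: RHS = 9, y in [3, 16]  -> 2 point(s)
Affine points: 15. Add the point at infinity: total = 16.

#E(F_19) = 16


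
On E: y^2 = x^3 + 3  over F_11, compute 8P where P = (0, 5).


k = 8 = 1000_2 (binary, LSB first: 0001)
Double-and-add from P = (0, 5):
  bit 0 = 0: acc unchanged = O
  bit 1 = 0: acc unchanged = O
  bit 2 = 0: acc unchanged = O
  bit 3 = 1: acc = O + (0, 6) = (0, 6)

8P = (0, 6)


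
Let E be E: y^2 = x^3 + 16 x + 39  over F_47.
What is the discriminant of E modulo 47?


4 a^3 + 27 b^2 = 4*16^3 + 27*39^2 = 16384 + 41067 = 57451
Delta = -16 * (57451) = -919216
Delta mod 47 = 10

Delta = 10 (mod 47)


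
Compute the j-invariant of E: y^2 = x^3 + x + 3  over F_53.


Delta = -16(4 a^3 + 27 b^2) mod 53 = 23
-1728 * (4 a)^3 = -1728 * (4*1)^3 mod 53 = 19
j = 19 * 23^(-1) mod 53 = 40

j = 40 (mod 53)


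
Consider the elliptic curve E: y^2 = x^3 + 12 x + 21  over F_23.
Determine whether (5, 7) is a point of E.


Check whether y^2 = x^3 + 12 x + 21 (mod 23) for (x, y) = (5, 7).
LHS: y^2 = 7^2 mod 23 = 3
RHS: x^3 + 12 x + 21 = 5^3 + 12*5 + 21 mod 23 = 22
LHS != RHS

No, not on the curve


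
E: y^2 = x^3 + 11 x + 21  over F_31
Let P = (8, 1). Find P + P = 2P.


Doubling: s = (3 x1^2 + a) / (2 y1)
s = (3*8^2 + 11) / (2*1) mod 31 = 24
x3 = s^2 - 2 x1 mod 31 = 24^2 - 2*8 = 2
y3 = s (x1 - x3) - y1 mod 31 = 24 * (8 - 2) - 1 = 19

2P = (2, 19)


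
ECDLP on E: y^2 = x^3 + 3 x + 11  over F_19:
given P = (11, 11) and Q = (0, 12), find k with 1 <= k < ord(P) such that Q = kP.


Enumerate multiples of P until we hit Q = (0, 12):
  1P = (11, 11)
  2P = (4, 7)
  3P = (2, 5)
  4P = (17, 4)
  5P = (14, 2)
  6P = (3, 3)
  7P = (6, 13)
  8P = (9, 11)
  9P = (18, 8)
  10P = (15, 7)
  11P = (13, 10)
  12P = (0, 12)
Match found at i = 12.

k = 12


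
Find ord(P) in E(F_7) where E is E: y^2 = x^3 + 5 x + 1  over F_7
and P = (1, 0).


Compute successive multiples of P until we hit O:
  1P = (1, 0)
  2P = O

ord(P) = 2


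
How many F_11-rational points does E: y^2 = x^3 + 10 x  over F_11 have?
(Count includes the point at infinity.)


For each x in F_11, count y with y^2 = x^3 + 10 x + 0 mod 11:
  x = 0: RHS = 0, y in [0]  -> 1 point(s)
  x = 1: RHS = 0, y in [0]  -> 1 point(s)
  x = 4: RHS = 5, y in [4, 7]  -> 2 point(s)
  x = 6: RHS = 1, y in [1, 10]  -> 2 point(s)
  x = 8: RHS = 9, y in [3, 8]  -> 2 point(s)
  x = 9: RHS = 5, y in [4, 7]  -> 2 point(s)
  x = 10: RHS = 0, y in [0]  -> 1 point(s)
Affine points: 11. Add the point at infinity: total = 12.

#E(F_11) = 12


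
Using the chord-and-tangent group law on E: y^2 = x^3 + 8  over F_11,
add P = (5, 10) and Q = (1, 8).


P != Q, so use the chord formula.
s = (y2 - y1) / (x2 - x1) = (9) / (7) mod 11 = 6
x3 = s^2 - x1 - x2 mod 11 = 6^2 - 5 - 1 = 8
y3 = s (x1 - x3) - y1 mod 11 = 6 * (5 - 8) - 10 = 5

P + Q = (8, 5)


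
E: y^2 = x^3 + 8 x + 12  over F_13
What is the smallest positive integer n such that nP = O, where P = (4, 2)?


Compute successive multiples of P until we hit O:
  1P = (4, 2)
  2P = (6, 9)
  3P = (12, 9)
  4P = (0, 8)
  5P = (8, 4)
  6P = (11, 1)
  7P = (2, 7)
  8P = (10, 0)
  ... (continuing to 16P)
  16P = O

ord(P) = 16


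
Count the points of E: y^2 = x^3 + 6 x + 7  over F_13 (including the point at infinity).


For each x in F_13, count y with y^2 = x^3 + 6 x + 7 mod 13:
  x = 1: RHS = 1, y in [1, 12]  -> 2 point(s)
  x = 2: RHS = 1, y in [1, 12]  -> 2 point(s)
  x = 3: RHS = 0, y in [0]  -> 1 point(s)
  x = 4: RHS = 4, y in [2, 11]  -> 2 point(s)
  x = 6: RHS = 12, y in [5, 8]  -> 2 point(s)
  x = 9: RHS = 10, y in [6, 7]  -> 2 point(s)
  x = 10: RHS = 1, y in [1, 12]  -> 2 point(s)
  x = 11: RHS = 0, y in [0]  -> 1 point(s)
  x = 12: RHS = 0, y in [0]  -> 1 point(s)
Affine points: 15. Add the point at infinity: total = 16.

#E(F_13) = 16


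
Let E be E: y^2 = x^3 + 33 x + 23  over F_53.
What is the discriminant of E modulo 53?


4 a^3 + 27 b^2 = 4*33^3 + 27*23^2 = 143748 + 14283 = 158031
Delta = -16 * (158031) = -2528496
Delta mod 53 = 28

Delta = 28 (mod 53)


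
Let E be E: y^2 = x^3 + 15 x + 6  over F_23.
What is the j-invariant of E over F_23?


Delta = -16(4 a^3 + 27 b^2) mod 23 = 12
-1728 * (4 a)^3 = -1728 * (4*15)^3 mod 23 = 2
j = 2 * 12^(-1) mod 23 = 4

j = 4 (mod 23)


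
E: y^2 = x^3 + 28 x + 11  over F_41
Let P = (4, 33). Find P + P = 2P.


Doubling: s = (3 x1^2 + a) / (2 y1)
s = (3*4^2 + 28) / (2*33) mod 41 = 26
x3 = s^2 - 2 x1 mod 41 = 26^2 - 2*4 = 12
y3 = s (x1 - x3) - y1 mod 41 = 26 * (4 - 12) - 33 = 5

2P = (12, 5)


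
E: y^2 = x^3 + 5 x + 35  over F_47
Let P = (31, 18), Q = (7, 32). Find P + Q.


P != Q, so use the chord formula.
s = (y2 - y1) / (x2 - x1) = (14) / (23) mod 47 = 19
x3 = s^2 - x1 - x2 mod 47 = 19^2 - 31 - 7 = 41
y3 = s (x1 - x3) - y1 mod 47 = 19 * (31 - 41) - 18 = 27

P + Q = (41, 27)


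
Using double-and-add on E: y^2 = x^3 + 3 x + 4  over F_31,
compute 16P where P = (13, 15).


k = 16 = 10000_2 (binary, LSB first: 00001)
Double-and-add from P = (13, 15):
  bit 0 = 0: acc unchanged = O
  bit 1 = 0: acc unchanged = O
  bit 2 = 0: acc unchanged = O
  bit 3 = 0: acc unchanged = O
  bit 4 = 1: acc = O + (19, 10) = (19, 10)

16P = (19, 10)


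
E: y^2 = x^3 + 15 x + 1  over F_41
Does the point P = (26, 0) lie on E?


Check whether y^2 = x^3 + 15 x + 1 (mod 41) for (x, y) = (26, 0).
LHS: y^2 = 0^2 mod 41 = 0
RHS: x^3 + 15 x + 1 = 26^3 + 15*26 + 1 mod 41 = 9
LHS != RHS

No, not on the curve


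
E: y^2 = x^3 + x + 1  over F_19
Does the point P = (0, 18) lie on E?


Check whether y^2 = x^3 + 1 x + 1 (mod 19) for (x, y) = (0, 18).
LHS: y^2 = 18^2 mod 19 = 1
RHS: x^3 + 1 x + 1 = 0^3 + 1*0 + 1 mod 19 = 1
LHS = RHS

Yes, on the curve


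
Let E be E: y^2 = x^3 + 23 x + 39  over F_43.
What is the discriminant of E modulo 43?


4 a^3 + 27 b^2 = 4*23^3 + 27*39^2 = 48668 + 41067 = 89735
Delta = -16 * (89735) = -1435760
Delta mod 43 = 10

Delta = 10 (mod 43)


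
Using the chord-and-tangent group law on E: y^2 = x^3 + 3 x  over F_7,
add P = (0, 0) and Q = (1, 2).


P != Q, so use the chord formula.
s = (y2 - y1) / (x2 - x1) = (2) / (1) mod 7 = 2
x3 = s^2 - x1 - x2 mod 7 = 2^2 - 0 - 1 = 3
y3 = s (x1 - x3) - y1 mod 7 = 2 * (0 - 3) - 0 = 1

P + Q = (3, 1)


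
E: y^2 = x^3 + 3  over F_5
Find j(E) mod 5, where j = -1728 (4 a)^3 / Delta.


Delta = -16(4 a^3 + 27 b^2) mod 5 = 2
-1728 * (4 a)^3 = -1728 * (4*0)^3 mod 5 = 0
j = 0 * 2^(-1) mod 5 = 0

j = 0 (mod 5)


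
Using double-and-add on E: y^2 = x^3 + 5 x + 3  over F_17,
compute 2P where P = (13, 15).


k = 2 = 10_2 (binary, LSB first: 01)
Double-and-add from P = (13, 15):
  bit 0 = 0: acc unchanged = O
  bit 1 = 1: acc = O + (4, 6) = (4, 6)

2P = (4, 6)


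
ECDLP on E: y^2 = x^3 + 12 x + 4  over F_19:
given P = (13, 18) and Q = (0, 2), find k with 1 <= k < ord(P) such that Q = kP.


Enumerate multiples of P until we hit Q = (0, 2):
  1P = (13, 18)
  2P = (2, 6)
  3P = (11, 17)
  4P = (0, 17)
  5P = (15, 14)
  6P = (14, 3)
  7P = (8, 2)
  8P = (9, 10)
  9P = (1, 6)
  10P = (6, 8)
  11P = (16, 13)
  12P = (16, 6)
  13P = (6, 11)
  14P = (1, 13)
  15P = (9, 9)
  16P = (8, 17)
  17P = (14, 16)
  18P = (15, 5)
  19P = (0, 2)
Match found at i = 19.

k = 19


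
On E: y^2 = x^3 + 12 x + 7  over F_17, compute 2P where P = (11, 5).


Doubling: s = (3 x1^2 + a) / (2 y1)
s = (3*11^2 + 12) / (2*5) mod 17 = 12
x3 = s^2 - 2 x1 mod 17 = 12^2 - 2*11 = 3
y3 = s (x1 - x3) - y1 mod 17 = 12 * (11 - 3) - 5 = 6

2P = (3, 6)


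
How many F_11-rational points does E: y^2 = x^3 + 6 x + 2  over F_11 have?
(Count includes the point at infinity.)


For each x in F_11, count y with y^2 = x^3 + 6 x + 2 mod 11:
  x = 1: RHS = 9, y in [3, 8]  -> 2 point(s)
  x = 2: RHS = 0, y in [0]  -> 1 point(s)
  x = 3: RHS = 3, y in [5, 6]  -> 2 point(s)
  x = 5: RHS = 3, y in [5, 6]  -> 2 point(s)
  x = 6: RHS = 1, y in [1, 10]  -> 2 point(s)
  x = 8: RHS = 1, y in [1, 10]  -> 2 point(s)
  x = 9: RHS = 4, y in [2, 9]  -> 2 point(s)
Affine points: 13. Add the point at infinity: total = 14.

#E(F_11) = 14


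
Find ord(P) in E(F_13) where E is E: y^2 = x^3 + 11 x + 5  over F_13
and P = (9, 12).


Compute successive multiples of P until we hit O:
  1P = (9, 12)
  2P = (4, 3)
  3P = (10, 7)
  4P = (6, 12)
  5P = (11, 1)
  6P = (7, 3)
  7P = (1, 11)
  8P = (2, 10)
  ... (continuing to 20P)
  20P = O

ord(P) = 20


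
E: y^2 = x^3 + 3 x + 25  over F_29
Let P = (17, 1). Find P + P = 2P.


Doubling: s = (3 x1^2 + a) / (2 y1)
s = (3*17^2 + 3) / (2*1) mod 29 = 0
x3 = s^2 - 2 x1 mod 29 = 0^2 - 2*17 = 24
y3 = s (x1 - x3) - y1 mod 29 = 0 * (17 - 24) - 1 = 28

2P = (24, 28)


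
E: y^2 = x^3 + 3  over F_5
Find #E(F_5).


For each x in F_5, count y with y^2 = x^3 + 0 x + 3 mod 5:
  x = 1: RHS = 4, y in [2, 3]  -> 2 point(s)
  x = 2: RHS = 1, y in [1, 4]  -> 2 point(s)
  x = 3: RHS = 0, y in [0]  -> 1 point(s)
Affine points: 5. Add the point at infinity: total = 6.

#E(F_5) = 6


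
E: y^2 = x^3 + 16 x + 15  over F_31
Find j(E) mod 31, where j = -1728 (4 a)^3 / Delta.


Delta = -16(4 a^3 + 27 b^2) mod 31 = 8
-1728 * (4 a)^3 = -1728 * (4*16)^3 mod 31 = 2
j = 2 * 8^(-1) mod 31 = 8

j = 8 (mod 31)


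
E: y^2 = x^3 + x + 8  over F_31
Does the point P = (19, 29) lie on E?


Check whether y^2 = x^3 + 1 x + 8 (mod 31) for (x, y) = (19, 29).
LHS: y^2 = 29^2 mod 31 = 4
RHS: x^3 + 1 x + 8 = 19^3 + 1*19 + 8 mod 31 = 4
LHS = RHS

Yes, on the curve


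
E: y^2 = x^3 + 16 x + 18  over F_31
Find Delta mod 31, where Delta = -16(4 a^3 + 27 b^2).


4 a^3 + 27 b^2 = 4*16^3 + 27*18^2 = 16384 + 8748 = 25132
Delta = -16 * (25132) = -402112
Delta mod 31 = 20

Delta = 20 (mod 31)


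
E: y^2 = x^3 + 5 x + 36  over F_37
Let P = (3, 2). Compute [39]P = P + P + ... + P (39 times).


k = 39 = 100111_2 (binary, LSB first: 111001)
Double-and-add from P = (3, 2):
  bit 0 = 1: acc = O + (3, 2) = (3, 2)
  bit 1 = 1: acc = (3, 2) + (21, 2) = (13, 35)
  bit 2 = 1: acc = (13, 35) + (33, 10) = (18, 36)
  bit 3 = 0: acc unchanged = (18, 36)
  bit 4 = 0: acc unchanged = (18, 36)
  bit 5 = 1: acc = (18, 36) + (12, 14) = (4, 3)

39P = (4, 3)


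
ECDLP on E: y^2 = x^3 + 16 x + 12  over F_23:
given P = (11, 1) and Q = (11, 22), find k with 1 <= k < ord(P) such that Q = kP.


Enumerate multiples of P until we hit Q = (11, 22):
  1P = (11, 1)
  2P = (14, 17)
  3P = (6, 18)
  4P = (1, 11)
  5P = (12, 0)
  6P = (1, 12)
  7P = (6, 5)
  8P = (14, 6)
  9P = (11, 22)
Match found at i = 9.

k = 9


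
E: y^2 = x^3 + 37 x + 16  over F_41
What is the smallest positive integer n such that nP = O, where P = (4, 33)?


Compute successive multiples of P until we hit O:
  1P = (4, 33)
  2P = (38, 40)
  3P = (0, 4)
  4P = (5, 11)
  5P = (24, 38)
  6P = (31, 32)
  7P = (15, 16)
  8P = (21, 38)
  ... (continuing to 48P)
  48P = O

ord(P) = 48


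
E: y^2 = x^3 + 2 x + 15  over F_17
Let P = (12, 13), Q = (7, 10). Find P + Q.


P != Q, so use the chord formula.
s = (y2 - y1) / (x2 - x1) = (14) / (12) mod 17 = 4
x3 = s^2 - x1 - x2 mod 17 = 4^2 - 12 - 7 = 14
y3 = s (x1 - x3) - y1 mod 17 = 4 * (12 - 14) - 13 = 13

P + Q = (14, 13)


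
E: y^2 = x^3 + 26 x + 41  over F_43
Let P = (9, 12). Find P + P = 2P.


Doubling: s = (3 x1^2 + a) / (2 y1)
s = (3*9^2 + 26) / (2*12) mod 43 = 13
x3 = s^2 - 2 x1 mod 43 = 13^2 - 2*9 = 22
y3 = s (x1 - x3) - y1 mod 43 = 13 * (9 - 22) - 12 = 34

2P = (22, 34)


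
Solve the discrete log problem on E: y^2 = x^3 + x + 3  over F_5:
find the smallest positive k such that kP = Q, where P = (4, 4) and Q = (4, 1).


Enumerate multiples of P until we hit Q = (4, 1):
  1P = (4, 4)
  2P = (1, 0)
  3P = (4, 1)
Match found at i = 3.

k = 3


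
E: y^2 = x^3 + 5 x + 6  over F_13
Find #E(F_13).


For each x in F_13, count y with y^2 = x^3 + 5 x + 6 mod 13:
  x = 1: RHS = 12, y in [5, 8]  -> 2 point(s)
  x = 3: RHS = 9, y in [3, 10]  -> 2 point(s)
  x = 4: RHS = 12, y in [5, 8]  -> 2 point(s)
  x = 5: RHS = 0, y in [0]  -> 1 point(s)
  x = 8: RHS = 12, y in [5, 8]  -> 2 point(s)
  x = 9: RHS = 0, y in [0]  -> 1 point(s)
  x = 10: RHS = 3, y in [4, 9]  -> 2 point(s)
  x = 11: RHS = 1, y in [1, 12]  -> 2 point(s)
  x = 12: RHS = 0, y in [0]  -> 1 point(s)
Affine points: 15. Add the point at infinity: total = 16.

#E(F_13) = 16


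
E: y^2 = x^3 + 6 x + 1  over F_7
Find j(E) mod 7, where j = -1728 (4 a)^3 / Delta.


Delta = -16(4 a^3 + 27 b^2) mod 7 = 3
-1728 * (4 a)^3 = -1728 * (4*6)^3 mod 7 = 6
j = 6 * 3^(-1) mod 7 = 2

j = 2 (mod 7)


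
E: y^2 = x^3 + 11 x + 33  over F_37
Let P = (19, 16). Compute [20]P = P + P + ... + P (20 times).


k = 20 = 10100_2 (binary, LSB first: 00101)
Double-and-add from P = (19, 16):
  bit 0 = 0: acc unchanged = O
  bit 1 = 0: acc unchanged = O
  bit 2 = 1: acc = O + (36, 13) = (36, 13)
  bit 3 = 0: acc unchanged = (36, 13)
  bit 4 = 1: acc = (36, 13) + (0, 25) = (34, 11)

20P = (34, 11)


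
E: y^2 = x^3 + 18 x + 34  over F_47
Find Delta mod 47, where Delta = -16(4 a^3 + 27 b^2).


4 a^3 + 27 b^2 = 4*18^3 + 27*34^2 = 23328 + 31212 = 54540
Delta = -16 * (54540) = -872640
Delta mod 47 = 9

Delta = 9 (mod 47)


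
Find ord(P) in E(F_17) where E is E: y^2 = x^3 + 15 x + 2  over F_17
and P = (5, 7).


Compute successive multiples of P until we hit O:
  1P = (5, 7)
  2P = (6, 6)
  3P = (7, 12)
  4P = (7, 5)
  5P = (6, 11)
  6P = (5, 10)
  7P = O

ord(P) = 7


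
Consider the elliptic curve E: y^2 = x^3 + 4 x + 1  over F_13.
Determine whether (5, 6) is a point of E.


Check whether y^2 = x^3 + 4 x + 1 (mod 13) for (x, y) = (5, 6).
LHS: y^2 = 6^2 mod 13 = 10
RHS: x^3 + 4 x + 1 = 5^3 + 4*5 + 1 mod 13 = 3
LHS != RHS

No, not on the curve


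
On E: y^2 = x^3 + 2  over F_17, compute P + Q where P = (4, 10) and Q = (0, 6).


P != Q, so use the chord formula.
s = (y2 - y1) / (x2 - x1) = (13) / (13) mod 17 = 1
x3 = s^2 - x1 - x2 mod 17 = 1^2 - 4 - 0 = 14
y3 = s (x1 - x3) - y1 mod 17 = 1 * (4 - 14) - 10 = 14

P + Q = (14, 14)


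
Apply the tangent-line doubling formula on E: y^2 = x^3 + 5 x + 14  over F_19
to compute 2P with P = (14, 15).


Doubling: s = (3 x1^2 + a) / (2 y1)
s = (3*14^2 + 5) / (2*15) mod 19 = 9
x3 = s^2 - 2 x1 mod 19 = 9^2 - 2*14 = 15
y3 = s (x1 - x3) - y1 mod 19 = 9 * (14 - 15) - 15 = 14

2P = (15, 14)


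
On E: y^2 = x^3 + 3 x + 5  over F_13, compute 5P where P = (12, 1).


k = 5 = 101_2 (binary, LSB first: 101)
Double-and-add from P = (12, 1):
  bit 0 = 1: acc = O + (12, 1) = (12, 1)
  bit 1 = 0: acc unchanged = (12, 1)
  bit 2 = 1: acc = (12, 1) + (1, 3) = (1, 10)

5P = (1, 10)


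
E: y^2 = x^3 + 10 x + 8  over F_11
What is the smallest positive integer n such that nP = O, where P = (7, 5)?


Compute successive multiples of P until we hit O:
  1P = (7, 5)
  2P = (6, 3)
  3P = (2, 5)
  4P = (2, 6)
  5P = (6, 8)
  6P = (7, 6)
  7P = O

ord(P) = 7


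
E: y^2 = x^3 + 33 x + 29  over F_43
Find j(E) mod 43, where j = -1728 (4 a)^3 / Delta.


Delta = -16(4 a^3 + 27 b^2) mod 43 = 11
-1728 * (4 a)^3 = -1728 * (4*33)^3 mod 43 = 42
j = 42 * 11^(-1) mod 43 = 39

j = 39 (mod 43)


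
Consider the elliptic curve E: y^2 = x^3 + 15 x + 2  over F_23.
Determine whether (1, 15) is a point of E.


Check whether y^2 = x^3 + 15 x + 2 (mod 23) for (x, y) = (1, 15).
LHS: y^2 = 15^2 mod 23 = 18
RHS: x^3 + 15 x + 2 = 1^3 + 15*1 + 2 mod 23 = 18
LHS = RHS

Yes, on the curve


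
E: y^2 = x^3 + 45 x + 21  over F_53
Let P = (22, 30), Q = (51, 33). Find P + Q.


P != Q, so use the chord formula.
s = (y2 - y1) / (x2 - x1) = (3) / (29) mod 53 = 33
x3 = s^2 - x1 - x2 mod 53 = 33^2 - 22 - 51 = 9
y3 = s (x1 - x3) - y1 mod 53 = 33 * (22 - 9) - 30 = 28

P + Q = (9, 28)


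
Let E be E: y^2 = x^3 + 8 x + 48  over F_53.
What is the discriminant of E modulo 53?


4 a^3 + 27 b^2 = 4*8^3 + 27*48^2 = 2048 + 62208 = 64256
Delta = -16 * (64256) = -1028096
Delta mod 53 = 51

Delta = 51 (mod 53)


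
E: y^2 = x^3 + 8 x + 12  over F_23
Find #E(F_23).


For each x in F_23, count y with y^2 = x^3 + 8 x + 12 mod 23:
  x = 0: RHS = 12, y in [9, 14]  -> 2 point(s)
  x = 2: RHS = 13, y in [6, 17]  -> 2 point(s)
  x = 4: RHS = 16, y in [4, 19]  -> 2 point(s)
  x = 5: RHS = 16, y in [4, 19]  -> 2 point(s)
  x = 6: RHS = 0, y in [0]  -> 1 point(s)
  x = 8: RHS = 13, y in [6, 17]  -> 2 point(s)
  x = 9: RHS = 8, y in [10, 13]  -> 2 point(s)
  x = 13: RHS = 13, y in [6, 17]  -> 2 point(s)
  x = 14: RHS = 16, y in [4, 19]  -> 2 point(s)
  x = 16: RHS = 4, y in [2, 21]  -> 2 point(s)
  x = 17: RHS = 1, y in [1, 22]  -> 2 point(s)
  x = 18: RHS = 8, y in [10, 13]  -> 2 point(s)
  x = 19: RHS = 8, y in [10, 13]  -> 2 point(s)
  x = 22: RHS = 3, y in [7, 16]  -> 2 point(s)
Affine points: 27. Add the point at infinity: total = 28.

#E(F_23) = 28


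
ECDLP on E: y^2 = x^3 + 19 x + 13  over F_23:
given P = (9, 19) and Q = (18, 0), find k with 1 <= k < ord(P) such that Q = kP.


Enumerate multiples of P until we hit Q = (18, 0):
  1P = (9, 19)
  2P = (21, 6)
  3P = (2, 6)
  4P = (7, 11)
  5P = (0, 17)
  6P = (22, 19)
  7P = (15, 4)
  8P = (11, 9)
  9P = (5, 7)
  10P = (18, 0)
Match found at i = 10.

k = 10


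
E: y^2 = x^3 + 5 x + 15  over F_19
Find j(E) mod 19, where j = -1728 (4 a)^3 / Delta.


Delta = -16(4 a^3 + 27 b^2) mod 19 = 3
-1728 * (4 a)^3 = -1728 * (4*5)^3 mod 19 = 1
j = 1 * 3^(-1) mod 19 = 13

j = 13 (mod 19)


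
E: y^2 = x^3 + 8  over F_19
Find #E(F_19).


For each x in F_19, count y with y^2 = x^3 + 0 x + 8 mod 19:
  x = 1: RHS = 9, y in [3, 16]  -> 2 point(s)
  x = 2: RHS = 16, y in [4, 15]  -> 2 point(s)
  x = 3: RHS = 16, y in [4, 15]  -> 2 point(s)
  x = 5: RHS = 0, y in [0]  -> 1 point(s)
  x = 7: RHS = 9, y in [3, 16]  -> 2 point(s)
  x = 8: RHS = 7, y in [8, 11]  -> 2 point(s)
  x = 10: RHS = 1, y in [1, 18]  -> 2 point(s)
  x = 11: RHS = 9, y in [3, 16]  -> 2 point(s)
  x = 12: RHS = 7, y in [8, 11]  -> 2 point(s)
  x = 13: RHS = 1, y in [1, 18]  -> 2 point(s)
  x = 14: RHS = 16, y in [4, 15]  -> 2 point(s)
  x = 15: RHS = 1, y in [1, 18]  -> 2 point(s)
  x = 16: RHS = 0, y in [0]  -> 1 point(s)
  x = 17: RHS = 0, y in [0]  -> 1 point(s)
  x = 18: RHS = 7, y in [8, 11]  -> 2 point(s)
Affine points: 27. Add the point at infinity: total = 28.

#E(F_19) = 28


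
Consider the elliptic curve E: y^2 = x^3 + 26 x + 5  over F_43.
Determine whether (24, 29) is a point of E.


Check whether y^2 = x^3 + 26 x + 5 (mod 43) for (x, y) = (24, 29).
LHS: y^2 = 29^2 mod 43 = 24
RHS: x^3 + 26 x + 5 = 24^3 + 26*24 + 5 mod 43 = 5
LHS != RHS

No, not on the curve


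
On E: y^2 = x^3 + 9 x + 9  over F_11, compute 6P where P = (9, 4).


k = 6 = 110_2 (binary, LSB first: 011)
Double-and-add from P = (9, 4):
  bit 0 = 0: acc unchanged = O
  bit 1 = 1: acc = O + (9, 7) = (9, 7)
  bit 2 = 1: acc = (9, 7) + (9, 4) = O

6P = O


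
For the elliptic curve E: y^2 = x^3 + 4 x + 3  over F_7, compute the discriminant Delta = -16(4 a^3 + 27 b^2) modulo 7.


4 a^3 + 27 b^2 = 4*4^3 + 27*3^2 = 256 + 243 = 499
Delta = -16 * (499) = -7984
Delta mod 7 = 3

Delta = 3 (mod 7)


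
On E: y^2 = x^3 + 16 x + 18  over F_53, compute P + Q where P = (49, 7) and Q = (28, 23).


P != Q, so use the chord formula.
s = (y2 - y1) / (x2 - x1) = (16) / (32) mod 53 = 27
x3 = s^2 - x1 - x2 mod 53 = 27^2 - 49 - 28 = 16
y3 = s (x1 - x3) - y1 mod 53 = 27 * (49 - 16) - 7 = 36

P + Q = (16, 36)


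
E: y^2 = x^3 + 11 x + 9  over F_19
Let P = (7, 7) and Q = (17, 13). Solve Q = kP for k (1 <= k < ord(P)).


Enumerate multiples of P until we hit Q = (17, 13):
  1P = (7, 7)
  2P = (11, 13)
  3P = (8, 1)
  4P = (2, 1)
  5P = (16, 5)
  6P = (12, 11)
  7P = (9, 18)
  8P = (0, 3)
  9P = (10, 13)
  10P = (6, 14)
  11P = (17, 6)
  12P = (18, 15)
  13P = (14, 0)
  14P = (18, 4)
  15P = (17, 13)
Match found at i = 15.

k = 15


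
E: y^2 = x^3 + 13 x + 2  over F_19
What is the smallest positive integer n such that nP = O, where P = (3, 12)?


Compute successive multiples of P until we hit O:
  1P = (3, 12)
  2P = (1, 4)
  3P = (12, 9)
  4P = (2, 13)
  5P = (15, 0)
  6P = (2, 6)
  7P = (12, 10)
  8P = (1, 15)
  ... (continuing to 10P)
  10P = O

ord(P) = 10


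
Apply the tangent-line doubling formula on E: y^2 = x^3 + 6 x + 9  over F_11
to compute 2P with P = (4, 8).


Doubling: s = (3 x1^2 + a) / (2 y1)
s = (3*4^2 + 6) / (2*8) mod 11 = 2
x3 = s^2 - 2 x1 mod 11 = 2^2 - 2*4 = 7
y3 = s (x1 - x3) - y1 mod 11 = 2 * (4 - 7) - 8 = 8

2P = (7, 8)


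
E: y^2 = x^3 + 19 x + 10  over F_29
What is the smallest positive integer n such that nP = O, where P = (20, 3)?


Compute successive multiples of P until we hit O:
  1P = (20, 3)
  2P = (14, 27)
  3P = (11, 19)
  4P = (23, 12)
  5P = (24, 14)
  6P = (27, 14)
  7P = (4, 18)
  8P = (18, 6)
  ... (continuing to 35P)
  35P = O

ord(P) = 35


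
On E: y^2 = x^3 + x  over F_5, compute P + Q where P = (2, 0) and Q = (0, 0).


P != Q, so use the chord formula.
s = (y2 - y1) / (x2 - x1) = (0) / (3) mod 5 = 0
x3 = s^2 - x1 - x2 mod 5 = 0^2 - 2 - 0 = 3
y3 = s (x1 - x3) - y1 mod 5 = 0 * (2 - 3) - 0 = 0

P + Q = (3, 0)


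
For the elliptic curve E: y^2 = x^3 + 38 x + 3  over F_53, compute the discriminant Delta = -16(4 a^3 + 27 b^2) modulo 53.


4 a^3 + 27 b^2 = 4*38^3 + 27*3^2 = 219488 + 243 = 219731
Delta = -16 * (219731) = -3515696
Delta mod 53 = 6

Delta = 6 (mod 53)


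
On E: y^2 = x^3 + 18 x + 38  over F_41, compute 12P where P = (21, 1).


k = 12 = 1100_2 (binary, LSB first: 0011)
Double-and-add from P = (21, 1):
  bit 0 = 0: acc unchanged = O
  bit 1 = 0: acc unchanged = O
  bit 2 = 1: acc = O + (4, 25) = (4, 25)
  bit 3 = 1: acc = (4, 25) + (23, 27) = (34, 15)

12P = (34, 15)


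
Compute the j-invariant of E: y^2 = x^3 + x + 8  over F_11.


Delta = -16(4 a^3 + 27 b^2) mod 11 = 8
-1728 * (4 a)^3 = -1728 * (4*1)^3 mod 11 = 2
j = 2 * 8^(-1) mod 11 = 3

j = 3 (mod 11)


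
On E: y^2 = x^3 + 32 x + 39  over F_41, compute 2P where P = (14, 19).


Doubling: s = (3 x1^2 + a) / (2 y1)
s = (3*14^2 + 32) / (2*19) mod 41 = 12
x3 = s^2 - 2 x1 mod 41 = 12^2 - 2*14 = 34
y3 = s (x1 - x3) - y1 mod 41 = 12 * (14 - 34) - 19 = 28

2P = (34, 28)


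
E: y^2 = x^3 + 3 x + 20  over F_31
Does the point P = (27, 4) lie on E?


Check whether y^2 = x^3 + 3 x + 20 (mod 31) for (x, y) = (27, 4).
LHS: y^2 = 4^2 mod 31 = 16
RHS: x^3 + 3 x + 20 = 27^3 + 3*27 + 20 mod 31 = 6
LHS != RHS

No, not on the curve


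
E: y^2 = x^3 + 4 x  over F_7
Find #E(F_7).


For each x in F_7, count y with y^2 = x^3 + 4 x + 0 mod 7:
  x = 0: RHS = 0, y in [0]  -> 1 point(s)
  x = 2: RHS = 2, y in [3, 4]  -> 2 point(s)
  x = 3: RHS = 4, y in [2, 5]  -> 2 point(s)
  x = 6: RHS = 2, y in [3, 4]  -> 2 point(s)
Affine points: 7. Add the point at infinity: total = 8.

#E(F_7) = 8


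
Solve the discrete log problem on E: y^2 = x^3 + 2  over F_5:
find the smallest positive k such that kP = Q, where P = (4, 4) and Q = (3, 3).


Enumerate multiples of P until we hit Q = (3, 3):
  1P = (4, 4)
  2P = (3, 2)
  3P = (2, 0)
  4P = (3, 3)
Match found at i = 4.

k = 4


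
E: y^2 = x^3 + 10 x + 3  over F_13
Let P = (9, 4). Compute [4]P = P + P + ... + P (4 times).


k = 4 = 100_2 (binary, LSB first: 001)
Double-and-add from P = (9, 4):
  bit 0 = 0: acc unchanged = O
  bit 1 = 0: acc unchanged = O
  bit 2 = 1: acc = O + (8, 6) = (8, 6)

4P = (8, 6)


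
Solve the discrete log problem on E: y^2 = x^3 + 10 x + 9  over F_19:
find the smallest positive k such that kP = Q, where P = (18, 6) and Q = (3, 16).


Enumerate multiples of P until we hit Q = (3, 16):
  1P = (18, 6)
  2P = (7, 17)
  3P = (14, 9)
  4P = (3, 16)
Match found at i = 4.

k = 4


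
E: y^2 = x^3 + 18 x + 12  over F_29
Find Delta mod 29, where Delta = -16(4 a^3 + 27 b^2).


4 a^3 + 27 b^2 = 4*18^3 + 27*12^2 = 23328 + 3888 = 27216
Delta = -16 * (27216) = -435456
Delta mod 29 = 8

Delta = 8 (mod 29)


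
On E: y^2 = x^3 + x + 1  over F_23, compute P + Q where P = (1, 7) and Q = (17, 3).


P != Q, so use the chord formula.
s = (y2 - y1) / (x2 - x1) = (19) / (16) mod 23 = 17
x3 = s^2 - x1 - x2 mod 23 = 17^2 - 1 - 17 = 18
y3 = s (x1 - x3) - y1 mod 23 = 17 * (1 - 18) - 7 = 3

P + Q = (18, 3)


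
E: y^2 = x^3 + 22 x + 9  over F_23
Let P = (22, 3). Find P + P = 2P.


Doubling: s = (3 x1^2 + a) / (2 y1)
s = (3*22^2 + 22) / (2*3) mod 23 = 8
x3 = s^2 - 2 x1 mod 23 = 8^2 - 2*22 = 20
y3 = s (x1 - x3) - y1 mod 23 = 8 * (22 - 20) - 3 = 13

2P = (20, 13)


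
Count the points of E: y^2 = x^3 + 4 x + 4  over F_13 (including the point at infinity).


For each x in F_13, count y with y^2 = x^3 + 4 x + 4 mod 13:
  x = 0: RHS = 4, y in [2, 11]  -> 2 point(s)
  x = 1: RHS = 9, y in [3, 10]  -> 2 point(s)
  x = 3: RHS = 4, y in [2, 11]  -> 2 point(s)
  x = 6: RHS = 10, y in [6, 7]  -> 2 point(s)
  x = 10: RHS = 4, y in [2, 11]  -> 2 point(s)
  x = 11: RHS = 1, y in [1, 12]  -> 2 point(s)
  x = 12: RHS = 12, y in [5, 8]  -> 2 point(s)
Affine points: 14. Add the point at infinity: total = 15.

#E(F_13) = 15


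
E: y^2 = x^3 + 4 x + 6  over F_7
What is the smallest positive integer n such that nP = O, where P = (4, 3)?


Compute successive multiples of P until we hit O:
  1P = (4, 3)
  2P = (1, 2)
  3P = (6, 1)
  4P = (5, 5)
  5P = (2, 1)
  6P = (2, 6)
  7P = (5, 2)
  8P = (6, 6)
  ... (continuing to 11P)
  11P = O

ord(P) = 11


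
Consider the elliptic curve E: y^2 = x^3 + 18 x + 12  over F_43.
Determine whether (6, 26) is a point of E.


Check whether y^2 = x^3 + 18 x + 12 (mod 43) for (x, y) = (6, 26).
LHS: y^2 = 26^2 mod 43 = 31
RHS: x^3 + 18 x + 12 = 6^3 + 18*6 + 12 mod 43 = 35
LHS != RHS

No, not on the curve


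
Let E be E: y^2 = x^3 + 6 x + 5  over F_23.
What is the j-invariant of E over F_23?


Delta = -16(4 a^3 + 27 b^2) mod 23 = 9
-1728 * (4 a)^3 = -1728 * (4*6)^3 mod 23 = 20
j = 20 * 9^(-1) mod 23 = 15

j = 15 (mod 23)


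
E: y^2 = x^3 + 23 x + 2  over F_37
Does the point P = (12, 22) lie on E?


Check whether y^2 = x^3 + 23 x + 2 (mod 37) for (x, y) = (12, 22).
LHS: y^2 = 22^2 mod 37 = 3
RHS: x^3 + 23 x + 2 = 12^3 + 23*12 + 2 mod 37 = 8
LHS != RHS

No, not on the curve


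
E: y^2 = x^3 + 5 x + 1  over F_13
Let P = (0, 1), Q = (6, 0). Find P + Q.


P != Q, so use the chord formula.
s = (y2 - y1) / (x2 - x1) = (12) / (6) mod 13 = 2
x3 = s^2 - x1 - x2 mod 13 = 2^2 - 0 - 6 = 11
y3 = s (x1 - x3) - y1 mod 13 = 2 * (0 - 11) - 1 = 3

P + Q = (11, 3)


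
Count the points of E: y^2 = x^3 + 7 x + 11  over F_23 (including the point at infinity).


For each x in F_23, count y with y^2 = x^3 + 7 x + 11 mod 23:
  x = 3: RHS = 13, y in [6, 17]  -> 2 point(s)
  x = 6: RHS = 16, y in [4, 19]  -> 2 point(s)
  x = 7: RHS = 12, y in [9, 14]  -> 2 point(s)
  x = 8: RHS = 4, y in [2, 21]  -> 2 point(s)
  x = 10: RHS = 0, y in [0]  -> 1 point(s)
  x = 11: RHS = 16, y in [4, 19]  -> 2 point(s)
  x = 12: RHS = 6, y in [11, 12]  -> 2 point(s)
  x = 14: RHS = 1, y in [1, 22]  -> 2 point(s)
  x = 15: RHS = 18, y in [8, 15]  -> 2 point(s)
  x = 17: RHS = 6, y in [11, 12]  -> 2 point(s)
  x = 18: RHS = 12, y in [9, 14]  -> 2 point(s)
  x = 20: RHS = 9, y in [3, 20]  -> 2 point(s)
  x = 21: RHS = 12, y in [9, 14]  -> 2 point(s)
  x = 22: RHS = 3, y in [7, 16]  -> 2 point(s)
Affine points: 27. Add the point at infinity: total = 28.

#E(F_23) = 28


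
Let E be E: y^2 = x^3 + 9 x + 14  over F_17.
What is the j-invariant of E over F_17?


Delta = -16(4 a^3 + 27 b^2) mod 17 = 14
-1728 * (4 a)^3 = -1728 * (4*9)^3 mod 17 = 14
j = 14 * 14^(-1) mod 17 = 1

j = 1 (mod 17)


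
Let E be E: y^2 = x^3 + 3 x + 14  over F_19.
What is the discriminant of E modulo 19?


4 a^3 + 27 b^2 = 4*3^3 + 27*14^2 = 108 + 5292 = 5400
Delta = -16 * (5400) = -86400
Delta mod 19 = 12

Delta = 12 (mod 19)


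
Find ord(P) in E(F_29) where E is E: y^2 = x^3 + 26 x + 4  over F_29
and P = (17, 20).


Compute successive multiples of P until we hit O:
  1P = (17, 20)
  2P = (8, 12)
  3P = (3, 15)
  4P = (22, 1)
  5P = (23, 26)
  6P = (19, 7)
  7P = (28, 8)
  8P = (7, 6)
  ... (continuing to 31P)
  31P = O

ord(P) = 31


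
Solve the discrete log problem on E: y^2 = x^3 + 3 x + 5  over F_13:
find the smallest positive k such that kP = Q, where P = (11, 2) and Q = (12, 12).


Enumerate multiples of P until we hit Q = (12, 12):
  1P = (11, 2)
  2P = (1, 3)
  3P = (4, 9)
  4P = (12, 12)
Match found at i = 4.

k = 4


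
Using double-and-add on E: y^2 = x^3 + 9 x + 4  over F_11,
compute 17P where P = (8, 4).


k = 17 = 10001_2 (binary, LSB first: 10001)
Double-and-add from P = (8, 4):
  bit 0 = 1: acc = O + (8, 4) = (8, 4)
  bit 1 = 0: acc unchanged = (8, 4)
  bit 2 = 0: acc unchanged = (8, 4)
  bit 3 = 0: acc unchanged = (8, 4)
  bit 4 = 1: acc = (8, 4) + (7, 5) = (8, 7)

17P = (8, 7)


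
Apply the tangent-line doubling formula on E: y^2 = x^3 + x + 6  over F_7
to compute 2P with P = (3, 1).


Doubling: s = (3 x1^2 + a) / (2 y1)
s = (3*3^2 + 1) / (2*1) mod 7 = 0
x3 = s^2 - 2 x1 mod 7 = 0^2 - 2*3 = 1
y3 = s (x1 - x3) - y1 mod 7 = 0 * (3 - 1) - 1 = 6

2P = (1, 6)


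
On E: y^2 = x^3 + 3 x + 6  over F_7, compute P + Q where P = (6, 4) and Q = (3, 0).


P != Q, so use the chord formula.
s = (y2 - y1) / (x2 - x1) = (3) / (4) mod 7 = 6
x3 = s^2 - x1 - x2 mod 7 = 6^2 - 6 - 3 = 6
y3 = s (x1 - x3) - y1 mod 7 = 6 * (6 - 6) - 4 = 3

P + Q = (6, 3)


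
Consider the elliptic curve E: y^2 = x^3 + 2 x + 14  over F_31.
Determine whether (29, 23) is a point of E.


Check whether y^2 = x^3 + 2 x + 14 (mod 31) for (x, y) = (29, 23).
LHS: y^2 = 23^2 mod 31 = 2
RHS: x^3 + 2 x + 14 = 29^3 + 2*29 + 14 mod 31 = 2
LHS = RHS

Yes, on the curve


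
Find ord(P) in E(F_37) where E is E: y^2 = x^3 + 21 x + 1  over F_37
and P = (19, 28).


Compute successive multiples of P until we hit O:
  1P = (19, 28)
  2P = (32, 17)
  3P = (27, 30)
  4P = (35, 5)
  5P = (4, 36)
  6P = (23, 21)
  7P = (5, 3)
  8P = (16, 17)
  ... (continuing to 41P)
  41P = O

ord(P) = 41


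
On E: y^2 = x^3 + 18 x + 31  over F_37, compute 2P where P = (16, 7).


Doubling: s = (3 x1^2 + a) / (2 y1)
s = (3*16^2 + 18) / (2*7) mod 37 = 35
x3 = s^2 - 2 x1 mod 37 = 35^2 - 2*16 = 9
y3 = s (x1 - x3) - y1 mod 37 = 35 * (16 - 9) - 7 = 16

2P = (9, 16)


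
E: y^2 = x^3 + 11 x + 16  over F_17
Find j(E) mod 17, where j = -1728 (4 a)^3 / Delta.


Delta = -16(4 a^3 + 27 b^2) mod 17 = 13
-1728 * (4 a)^3 = -1728 * (4*11)^3 mod 17 = 16
j = 16 * 13^(-1) mod 17 = 13

j = 13 (mod 17)


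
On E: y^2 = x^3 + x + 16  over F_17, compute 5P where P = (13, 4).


k = 5 = 101_2 (binary, LSB first: 101)
Double-and-add from P = (13, 4):
  bit 0 = 1: acc = O + (13, 4) = (13, 4)
  bit 1 = 0: acc unchanged = (13, 4)
  bit 2 = 1: acc = (13, 4) + (7, 14) = (13, 13)

5P = (13, 13)


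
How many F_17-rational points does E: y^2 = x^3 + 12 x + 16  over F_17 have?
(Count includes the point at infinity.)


For each x in F_17, count y with y^2 = x^3 + 12 x + 16 mod 17:
  x = 0: RHS = 16, y in [4, 13]  -> 2 point(s)
  x = 4: RHS = 9, y in [3, 14]  -> 2 point(s)
  x = 6: RHS = 15, y in [7, 10]  -> 2 point(s)
  x = 7: RHS = 1, y in [1, 16]  -> 2 point(s)
  x = 11: RHS = 0, y in [0]  -> 1 point(s)
  x = 12: RHS = 1, y in [1, 16]  -> 2 point(s)
  x = 14: RHS = 4, y in [2, 15]  -> 2 point(s)
  x = 15: RHS = 1, y in [1, 16]  -> 2 point(s)
Affine points: 15. Add the point at infinity: total = 16.

#E(F_17) = 16


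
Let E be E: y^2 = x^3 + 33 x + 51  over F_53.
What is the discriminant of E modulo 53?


4 a^3 + 27 b^2 = 4*33^3 + 27*51^2 = 143748 + 70227 = 213975
Delta = -16 * (213975) = -3423600
Delta mod 53 = 41

Delta = 41 (mod 53)


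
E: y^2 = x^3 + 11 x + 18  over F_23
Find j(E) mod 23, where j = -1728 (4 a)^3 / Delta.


Delta = -16(4 a^3 + 27 b^2) mod 23 = 18
-1728 * (4 a)^3 = -1728 * (4*11)^3 mod 23 = 1
j = 1 * 18^(-1) mod 23 = 9

j = 9 (mod 23)


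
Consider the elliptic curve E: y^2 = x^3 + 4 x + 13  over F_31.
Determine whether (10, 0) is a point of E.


Check whether y^2 = x^3 + 4 x + 13 (mod 31) for (x, y) = (10, 0).
LHS: y^2 = 0^2 mod 31 = 0
RHS: x^3 + 4 x + 13 = 10^3 + 4*10 + 13 mod 31 = 30
LHS != RHS

No, not on the curve


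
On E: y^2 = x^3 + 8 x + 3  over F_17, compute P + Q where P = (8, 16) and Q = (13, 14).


P != Q, so use the chord formula.
s = (y2 - y1) / (x2 - x1) = (15) / (5) mod 17 = 3
x3 = s^2 - x1 - x2 mod 17 = 3^2 - 8 - 13 = 5
y3 = s (x1 - x3) - y1 mod 17 = 3 * (8 - 5) - 16 = 10

P + Q = (5, 10)


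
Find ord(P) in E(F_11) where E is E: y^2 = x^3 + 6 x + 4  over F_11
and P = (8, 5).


Compute successive multiples of P until we hit O:
  1P = (8, 5)
  2P = (6, 6)
  3P = (0, 2)
  4P = (4, 2)
  5P = (3, 7)
  6P = (5, 7)
  7P = (7, 9)
  8P = (1, 0)
  ... (continuing to 16P)
  16P = O

ord(P) = 16


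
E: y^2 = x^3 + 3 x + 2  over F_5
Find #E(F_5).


For each x in F_5, count y with y^2 = x^3 + 3 x + 2 mod 5:
  x = 1: RHS = 1, y in [1, 4]  -> 2 point(s)
  x = 2: RHS = 1, y in [1, 4]  -> 2 point(s)
Affine points: 4. Add the point at infinity: total = 5.

#E(F_5) = 5


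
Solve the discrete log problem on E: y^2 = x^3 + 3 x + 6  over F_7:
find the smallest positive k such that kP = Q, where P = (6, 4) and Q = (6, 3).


Enumerate multiples of P until we hit Q = (6, 3):
  1P = (6, 4)
  2P = (3, 0)
  3P = (6, 3)
Match found at i = 3.

k = 3


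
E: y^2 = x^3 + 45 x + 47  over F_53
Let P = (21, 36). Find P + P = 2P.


Doubling: s = (3 x1^2 + a) / (2 y1)
s = (3*21^2 + 45) / (2*36) mod 53 = 19
x3 = s^2 - 2 x1 mod 53 = 19^2 - 2*21 = 1
y3 = s (x1 - x3) - y1 mod 53 = 19 * (21 - 1) - 36 = 26

2P = (1, 26)


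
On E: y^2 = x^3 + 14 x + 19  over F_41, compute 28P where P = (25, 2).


k = 28 = 11100_2 (binary, LSB first: 00111)
Double-and-add from P = (25, 2):
  bit 0 = 0: acc unchanged = O
  bit 1 = 0: acc unchanged = O
  bit 2 = 1: acc = O + (40, 39) = (40, 39)
  bit 3 = 1: acc = (40, 39) + (38, 14) = (27, 21)
  bit 4 = 1: acc = (27, 21) + (6, 27) = (29, 3)

28P = (29, 3)


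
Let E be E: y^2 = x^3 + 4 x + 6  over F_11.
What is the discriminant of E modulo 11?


4 a^3 + 27 b^2 = 4*4^3 + 27*6^2 = 256 + 972 = 1228
Delta = -16 * (1228) = -19648
Delta mod 11 = 9

Delta = 9 (mod 11)


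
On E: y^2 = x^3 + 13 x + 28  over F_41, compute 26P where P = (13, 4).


k = 26 = 11010_2 (binary, LSB first: 01011)
Double-and-add from P = (13, 4):
  bit 0 = 0: acc unchanged = O
  bit 1 = 1: acc = O + (17, 23) = (17, 23)
  bit 2 = 0: acc unchanged = (17, 23)
  bit 3 = 1: acc = (17, 23) + (35, 12) = (10, 16)
  bit 4 = 1: acc = (10, 16) + (14, 17) = (35, 29)

26P = (35, 29)


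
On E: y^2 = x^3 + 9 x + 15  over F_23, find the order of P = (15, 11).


Compute successive multiples of P until we hit O:
  1P = (15, 11)
  2P = (6, 20)
  3P = (3, 0)
  4P = (6, 3)
  5P = (15, 12)
  6P = O

ord(P) = 6


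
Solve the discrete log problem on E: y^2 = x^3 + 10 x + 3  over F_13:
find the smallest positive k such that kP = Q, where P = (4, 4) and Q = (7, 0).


Enumerate multiples of P until we hit Q = (7, 0):
  1P = (4, 4)
  2P = (8, 6)
  3P = (11, 12)
  4P = (7, 0)
Match found at i = 4.

k = 4


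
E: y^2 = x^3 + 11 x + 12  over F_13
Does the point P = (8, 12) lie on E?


Check whether y^2 = x^3 + 11 x + 12 (mod 13) for (x, y) = (8, 12).
LHS: y^2 = 12^2 mod 13 = 1
RHS: x^3 + 11 x + 12 = 8^3 + 11*8 + 12 mod 13 = 1
LHS = RHS

Yes, on the curve


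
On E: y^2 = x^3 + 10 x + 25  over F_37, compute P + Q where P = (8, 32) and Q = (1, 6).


P != Q, so use the chord formula.
s = (y2 - y1) / (x2 - x1) = (11) / (30) mod 37 = 9
x3 = s^2 - x1 - x2 mod 37 = 9^2 - 8 - 1 = 35
y3 = s (x1 - x3) - y1 mod 37 = 9 * (8 - 35) - 32 = 21

P + Q = (35, 21)
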